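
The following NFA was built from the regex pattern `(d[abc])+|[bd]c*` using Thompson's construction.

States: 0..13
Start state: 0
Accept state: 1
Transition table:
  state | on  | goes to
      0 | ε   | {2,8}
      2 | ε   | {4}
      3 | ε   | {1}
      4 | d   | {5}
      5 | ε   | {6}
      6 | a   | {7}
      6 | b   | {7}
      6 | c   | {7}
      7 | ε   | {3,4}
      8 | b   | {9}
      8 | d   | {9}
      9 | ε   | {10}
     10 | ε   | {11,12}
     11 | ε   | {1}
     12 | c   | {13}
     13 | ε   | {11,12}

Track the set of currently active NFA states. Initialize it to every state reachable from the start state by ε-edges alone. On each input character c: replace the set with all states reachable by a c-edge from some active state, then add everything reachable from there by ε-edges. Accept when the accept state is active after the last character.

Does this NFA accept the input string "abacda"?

Answer: REJECT

Derivation:
S₀ = ε-closure({0}) = {0,2,4,8}
'a' @ 1: {}  — no active states
rest 'bacda' ignored (set empty)
final: {}; accept 1 not in set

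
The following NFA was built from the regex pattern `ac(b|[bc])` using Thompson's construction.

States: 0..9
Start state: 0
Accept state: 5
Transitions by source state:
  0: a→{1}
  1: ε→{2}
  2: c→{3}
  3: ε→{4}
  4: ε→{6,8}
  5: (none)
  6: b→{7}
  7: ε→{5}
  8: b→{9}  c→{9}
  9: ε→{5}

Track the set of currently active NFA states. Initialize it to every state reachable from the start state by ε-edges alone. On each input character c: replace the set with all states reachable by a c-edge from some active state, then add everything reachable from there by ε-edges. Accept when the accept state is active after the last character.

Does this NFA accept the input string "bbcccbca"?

Answer: REJECT

Derivation:
initial (ε-close {0}): {0}
'b' @ 1: {}  — dead — no transitions
rest 'bcccbca' ignored (set empty)
final: {}; accept 5 not in set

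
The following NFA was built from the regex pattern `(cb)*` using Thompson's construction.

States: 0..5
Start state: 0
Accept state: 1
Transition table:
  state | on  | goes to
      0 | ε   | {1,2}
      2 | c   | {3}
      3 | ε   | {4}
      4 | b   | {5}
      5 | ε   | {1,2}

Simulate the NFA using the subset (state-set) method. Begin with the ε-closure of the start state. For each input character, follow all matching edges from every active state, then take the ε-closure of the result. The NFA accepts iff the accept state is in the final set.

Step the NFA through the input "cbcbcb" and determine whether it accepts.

initial (ε-close {0}): {0,1,2}
'c' @ 1: {3,4}
'b' @ 2: {1,2,5}  ✓accept
'c' @ 3: {3,4}
'b' @ 4: {1,2,5}  ✓accept
'c' @ 5: {3,4}
'b' @ 6: {1,2,5}  ✓accept
after full input: {1,2,5}  (accept=1 in)

Answer: ACCEPT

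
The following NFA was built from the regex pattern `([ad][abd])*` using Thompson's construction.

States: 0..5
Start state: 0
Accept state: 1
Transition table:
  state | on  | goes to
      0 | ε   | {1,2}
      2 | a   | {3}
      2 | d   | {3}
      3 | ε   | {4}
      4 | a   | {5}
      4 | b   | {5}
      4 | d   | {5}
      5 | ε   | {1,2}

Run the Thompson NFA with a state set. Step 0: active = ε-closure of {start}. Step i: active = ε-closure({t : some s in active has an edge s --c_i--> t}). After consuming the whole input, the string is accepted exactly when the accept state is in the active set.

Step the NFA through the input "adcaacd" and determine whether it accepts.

Answer: REJECT

Steps:
start: ε-closure({0}) = {0,1,2}
'a' @ 1: {3,4}
'd' @ 2: {1,2,5}  (accept∈set)
'c' @ 3: {}  — dead — no transitions
rest 'aacd' ignored (set empty)
after full input: {}  (accept=1 not in)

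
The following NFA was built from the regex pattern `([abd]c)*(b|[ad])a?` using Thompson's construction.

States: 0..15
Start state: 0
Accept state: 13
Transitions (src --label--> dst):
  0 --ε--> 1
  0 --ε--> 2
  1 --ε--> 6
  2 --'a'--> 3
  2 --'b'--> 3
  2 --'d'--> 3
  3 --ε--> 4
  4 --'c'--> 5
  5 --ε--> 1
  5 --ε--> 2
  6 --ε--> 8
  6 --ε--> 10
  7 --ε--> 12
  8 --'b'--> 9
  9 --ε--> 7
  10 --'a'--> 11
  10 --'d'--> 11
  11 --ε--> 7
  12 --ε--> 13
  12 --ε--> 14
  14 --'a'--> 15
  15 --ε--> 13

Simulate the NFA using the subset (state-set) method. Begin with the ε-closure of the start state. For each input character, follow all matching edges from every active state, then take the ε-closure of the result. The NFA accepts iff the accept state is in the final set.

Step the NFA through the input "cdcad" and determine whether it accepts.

initial (ε-close {0}): {0,1,2,6,8,10}
'c' @ 1: {}  — dead — no transitions
rest 'dcad' ignored (set empty)
after full input: {}  (accept=13 not in)

Answer: REJECT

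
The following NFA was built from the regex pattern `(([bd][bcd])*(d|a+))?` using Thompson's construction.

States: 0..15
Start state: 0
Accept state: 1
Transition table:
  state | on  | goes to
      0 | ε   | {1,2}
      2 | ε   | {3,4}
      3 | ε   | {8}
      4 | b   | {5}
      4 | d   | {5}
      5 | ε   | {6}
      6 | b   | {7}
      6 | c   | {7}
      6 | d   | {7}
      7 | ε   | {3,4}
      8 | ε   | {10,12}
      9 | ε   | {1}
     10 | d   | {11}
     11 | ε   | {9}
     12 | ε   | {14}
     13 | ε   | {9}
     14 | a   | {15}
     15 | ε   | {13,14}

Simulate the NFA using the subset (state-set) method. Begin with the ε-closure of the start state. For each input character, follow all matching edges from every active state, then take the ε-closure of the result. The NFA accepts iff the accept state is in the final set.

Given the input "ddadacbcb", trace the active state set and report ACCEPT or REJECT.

S₀ = ε-closure({0}) = {0,1,2,3,4,8,10,12,14}
'd' @ 1: {1,5,6,9,11}  (accept∈set)
'd' @ 2: {3,4,7,8,10,12,14}
'a' @ 3: {1,9,13,14,15}  (accept∈set)
'd' @ 4: {}  — dead — no transitions
rest 'acbcb' ignored (set empty)
final: {}; accept 1 not in set

Answer: REJECT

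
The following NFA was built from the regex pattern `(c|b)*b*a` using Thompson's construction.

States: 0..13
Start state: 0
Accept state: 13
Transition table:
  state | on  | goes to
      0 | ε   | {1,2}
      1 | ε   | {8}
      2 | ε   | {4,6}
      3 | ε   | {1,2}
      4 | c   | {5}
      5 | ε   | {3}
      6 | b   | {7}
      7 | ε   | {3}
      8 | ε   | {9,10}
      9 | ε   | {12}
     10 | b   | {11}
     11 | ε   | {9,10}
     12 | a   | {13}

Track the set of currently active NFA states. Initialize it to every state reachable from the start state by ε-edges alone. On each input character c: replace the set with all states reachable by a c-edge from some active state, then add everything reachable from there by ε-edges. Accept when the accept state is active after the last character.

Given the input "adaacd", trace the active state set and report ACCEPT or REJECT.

start: ε-closure({0}) = {0,1,2,4,6,8,9,10,12}
'a' @ 1: {13}  (accept∈set)
'd' @ 2: {}  — state set empty
rest 'aacd' ignored (set empty)
final: {}; accept 13 not in set

Answer: REJECT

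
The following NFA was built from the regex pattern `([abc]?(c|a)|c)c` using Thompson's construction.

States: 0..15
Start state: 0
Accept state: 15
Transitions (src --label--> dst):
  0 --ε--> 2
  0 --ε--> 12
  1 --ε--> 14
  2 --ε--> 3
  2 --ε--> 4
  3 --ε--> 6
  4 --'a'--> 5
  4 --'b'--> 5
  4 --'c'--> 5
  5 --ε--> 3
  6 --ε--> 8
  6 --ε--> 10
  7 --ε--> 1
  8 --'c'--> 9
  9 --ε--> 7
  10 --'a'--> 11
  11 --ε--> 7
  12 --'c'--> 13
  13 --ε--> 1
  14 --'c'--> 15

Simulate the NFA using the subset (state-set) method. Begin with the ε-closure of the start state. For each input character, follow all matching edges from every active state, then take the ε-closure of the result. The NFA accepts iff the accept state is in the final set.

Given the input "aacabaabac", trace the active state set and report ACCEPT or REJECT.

S₀ = ε-closure({0}) = {0,2,3,4,6,8,10,12}
'a' @ 1: {1,3,5,6,7,8,10,11,14}
'a' @ 2: {1,7,11,14}
'c' @ 3: {15}  ✓accept
'a' @ 4: {}  — no active states
rest 'baabac' ignored (set empty)
after full input: {}  (accept=15 not in)

Answer: REJECT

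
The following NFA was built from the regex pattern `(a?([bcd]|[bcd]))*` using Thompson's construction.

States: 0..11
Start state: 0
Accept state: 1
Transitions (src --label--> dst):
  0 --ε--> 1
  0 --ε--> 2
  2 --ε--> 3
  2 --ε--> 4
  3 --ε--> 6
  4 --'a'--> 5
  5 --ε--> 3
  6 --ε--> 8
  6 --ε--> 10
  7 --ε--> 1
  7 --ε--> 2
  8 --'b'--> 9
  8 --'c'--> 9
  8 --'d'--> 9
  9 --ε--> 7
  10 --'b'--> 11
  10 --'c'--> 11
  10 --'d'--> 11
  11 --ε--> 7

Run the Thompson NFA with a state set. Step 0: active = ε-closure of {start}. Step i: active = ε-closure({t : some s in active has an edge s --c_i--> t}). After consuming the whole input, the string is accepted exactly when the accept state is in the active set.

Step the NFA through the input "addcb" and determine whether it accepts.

Answer: ACCEPT

Steps:
S₀ = ε-closure({0}) = {0,1,2,3,4,6,8,10}
'a' @ 1: {3,5,6,8,10}
'd' @ 2: {1,2,3,4,6,7,8,9,10,11}  ✓accept
'd' @ 3: {1,2,3,4,6,7,8,9,10,11}  ✓accept
'c' @ 4: {1,2,3,4,6,7,8,9,10,11}  ✓accept
'b' @ 5: {1,2,3,4,6,7,8,9,10,11}  ✓accept
end set {1,2,3,4,6,7,8,9,10,11} — state 1 in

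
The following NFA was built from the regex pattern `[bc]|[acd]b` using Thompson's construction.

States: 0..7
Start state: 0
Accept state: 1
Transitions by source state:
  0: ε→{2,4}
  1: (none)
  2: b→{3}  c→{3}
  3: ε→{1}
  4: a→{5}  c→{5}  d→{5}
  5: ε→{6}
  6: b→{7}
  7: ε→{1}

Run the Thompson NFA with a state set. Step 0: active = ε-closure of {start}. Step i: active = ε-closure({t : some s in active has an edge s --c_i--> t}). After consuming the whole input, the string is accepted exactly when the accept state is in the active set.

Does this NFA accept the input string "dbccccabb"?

initial (ε-close {0}): {0,2,4}
'd' @ 1: {5,6}
'b' @ 2: {1,7}  [accepting]
'c' @ 3: {}  — dead — no transitions
rest 'cccabb' ignored (set empty)
final: {}; accept 1 not in set

Answer: REJECT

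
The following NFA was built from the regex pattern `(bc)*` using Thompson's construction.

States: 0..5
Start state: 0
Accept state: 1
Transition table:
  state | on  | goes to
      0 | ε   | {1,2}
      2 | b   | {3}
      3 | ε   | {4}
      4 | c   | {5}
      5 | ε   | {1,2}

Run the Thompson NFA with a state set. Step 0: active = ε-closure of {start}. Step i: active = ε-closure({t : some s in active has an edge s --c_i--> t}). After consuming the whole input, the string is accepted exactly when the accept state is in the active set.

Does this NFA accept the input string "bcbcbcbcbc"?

initial (ε-close {0}): {0,1,2}
'b' @ 1: {3,4}
'c' @ 2: {1,2,5}  ✓accept
'b' @ 3: {3,4}
'c' @ 4: {1,2,5}  ✓accept
'b' @ 5: {3,4}
'c' @ 6: {1,2,5}  ✓accept
'b' @ 7: {3,4}
'c' @ 8: {1,2,5}  ✓accept
'b' @ 9: {3,4}
'c' @ 10: {1,2,5}  ✓accept
end set {1,2,5} — state 1 in

Answer: ACCEPT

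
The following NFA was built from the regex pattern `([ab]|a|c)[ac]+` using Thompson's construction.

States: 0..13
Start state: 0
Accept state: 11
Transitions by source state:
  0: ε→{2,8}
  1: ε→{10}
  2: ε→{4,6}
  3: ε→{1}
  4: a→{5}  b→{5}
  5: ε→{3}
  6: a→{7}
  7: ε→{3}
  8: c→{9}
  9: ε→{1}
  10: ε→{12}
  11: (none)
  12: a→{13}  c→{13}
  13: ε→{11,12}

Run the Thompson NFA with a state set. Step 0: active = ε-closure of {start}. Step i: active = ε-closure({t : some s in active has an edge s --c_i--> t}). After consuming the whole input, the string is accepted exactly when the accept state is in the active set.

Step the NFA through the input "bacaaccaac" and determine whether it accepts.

Answer: ACCEPT

Derivation:
S₀ = ε-closure({0}) = {0,2,4,6,8}
'b' @ 1: {1,3,5,10,12}
'a' @ 2: {11,12,13}  ✓accept
'c' @ 3: {11,12,13}  ✓accept
'a' @ 4: {11,12,13}  ✓accept
'a' @ 5: {11,12,13}  ✓accept
'c' @ 6: {11,12,13}  ✓accept
'c' @ 7: {11,12,13}  ✓accept
'a' @ 8: {11,12,13}  ✓accept
'a' @ 9: {11,12,13}  ✓accept
'c' @ 10: {11,12,13}  ✓accept
end set {11,12,13} — state 11 in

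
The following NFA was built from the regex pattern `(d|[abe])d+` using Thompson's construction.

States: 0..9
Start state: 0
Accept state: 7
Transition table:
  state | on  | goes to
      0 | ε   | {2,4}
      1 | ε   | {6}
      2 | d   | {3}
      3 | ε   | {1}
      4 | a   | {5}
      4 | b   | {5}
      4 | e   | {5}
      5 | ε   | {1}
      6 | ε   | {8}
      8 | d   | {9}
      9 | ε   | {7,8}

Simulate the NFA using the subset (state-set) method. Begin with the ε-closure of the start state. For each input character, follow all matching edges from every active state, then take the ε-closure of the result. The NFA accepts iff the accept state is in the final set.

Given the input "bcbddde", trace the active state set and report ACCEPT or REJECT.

initial (ε-close {0}): {0,2,4}
'b' @ 1: {1,5,6,8}
'c' @ 2: {}  — state set empty
rest 'bddde' ignored (set empty)
final: {}; accept 7 not in set

Answer: REJECT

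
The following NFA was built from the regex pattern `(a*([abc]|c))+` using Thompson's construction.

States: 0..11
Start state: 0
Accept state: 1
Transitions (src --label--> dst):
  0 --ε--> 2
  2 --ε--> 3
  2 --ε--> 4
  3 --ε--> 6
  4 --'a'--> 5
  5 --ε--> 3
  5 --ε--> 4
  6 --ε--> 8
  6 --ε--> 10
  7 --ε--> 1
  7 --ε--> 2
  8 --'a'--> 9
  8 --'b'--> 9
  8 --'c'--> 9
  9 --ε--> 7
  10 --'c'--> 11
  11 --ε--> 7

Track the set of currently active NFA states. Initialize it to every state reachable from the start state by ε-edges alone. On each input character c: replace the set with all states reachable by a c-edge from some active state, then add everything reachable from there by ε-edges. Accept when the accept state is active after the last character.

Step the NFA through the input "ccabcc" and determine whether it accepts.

Answer: ACCEPT

Trace:
start: ε-closure({0}) = {0,2,3,4,6,8,10}
'c' @ 1: {1,2,3,4,6,7,8,9,10,11}  ✓accept
'c' @ 2: {1,2,3,4,6,7,8,9,10,11}  ✓accept
'a' @ 3: {1,2,3,4,5,6,7,8,9,10}  ✓accept
'b' @ 4: {1,2,3,4,6,7,8,9,10}  ✓accept
'c' @ 5: {1,2,3,4,6,7,8,9,10,11}  ✓accept
'c' @ 6: {1,2,3,4,6,7,8,9,10,11}  ✓accept
final: {1,2,3,4,6,7,8,9,10,11}; accept 1 in set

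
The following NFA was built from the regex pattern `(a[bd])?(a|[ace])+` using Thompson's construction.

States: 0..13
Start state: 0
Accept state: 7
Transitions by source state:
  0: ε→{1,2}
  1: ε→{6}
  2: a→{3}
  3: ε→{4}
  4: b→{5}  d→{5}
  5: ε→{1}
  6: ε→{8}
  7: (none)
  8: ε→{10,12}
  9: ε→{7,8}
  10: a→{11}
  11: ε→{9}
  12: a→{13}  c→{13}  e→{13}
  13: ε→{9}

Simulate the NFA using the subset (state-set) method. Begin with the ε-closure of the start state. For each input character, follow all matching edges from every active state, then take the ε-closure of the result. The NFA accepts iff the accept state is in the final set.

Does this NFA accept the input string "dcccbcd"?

Answer: REJECT

Derivation:
initial (ε-close {0}): {0,1,2,6,8,10,12}
'd' @ 1: {}  — state set empty
rest 'cccbcd' ignored (set empty)
after full input: {}  (accept=7 not in)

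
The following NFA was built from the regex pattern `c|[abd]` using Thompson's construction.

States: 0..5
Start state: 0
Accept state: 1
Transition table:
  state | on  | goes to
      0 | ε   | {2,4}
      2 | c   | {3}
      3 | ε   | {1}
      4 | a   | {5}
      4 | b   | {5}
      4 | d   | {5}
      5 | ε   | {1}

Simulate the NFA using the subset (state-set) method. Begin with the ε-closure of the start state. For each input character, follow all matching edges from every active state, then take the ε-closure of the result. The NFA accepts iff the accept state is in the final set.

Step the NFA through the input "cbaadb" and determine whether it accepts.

Answer: REJECT

Steps:
start: ε-closure({0}) = {0,2,4}
'c' @ 1: {1,3}  (accept∈set)
'b' @ 2: {}  — state set empty
rest 'aadb' ignored (set empty)
end set {} — state 1 not in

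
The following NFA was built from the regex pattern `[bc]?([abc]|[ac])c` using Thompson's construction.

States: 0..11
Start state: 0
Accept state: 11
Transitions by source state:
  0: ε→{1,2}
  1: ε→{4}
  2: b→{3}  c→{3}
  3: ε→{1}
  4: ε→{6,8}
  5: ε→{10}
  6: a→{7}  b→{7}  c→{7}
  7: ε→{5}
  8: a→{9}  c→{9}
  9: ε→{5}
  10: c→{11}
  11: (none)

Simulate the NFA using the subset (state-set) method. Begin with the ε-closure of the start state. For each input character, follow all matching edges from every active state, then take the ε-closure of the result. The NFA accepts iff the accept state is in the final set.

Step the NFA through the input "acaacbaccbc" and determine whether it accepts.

Answer: REJECT

Steps:
initial (ε-close {0}): {0,1,2,4,6,8}
'a' @ 1: {5,7,9,10}
'c' @ 2: {11}  [accepting]
'a' @ 3: {}  — dead — no transitions
rest 'acbaccbc' ignored (set empty)
final: {}; accept 11 not in set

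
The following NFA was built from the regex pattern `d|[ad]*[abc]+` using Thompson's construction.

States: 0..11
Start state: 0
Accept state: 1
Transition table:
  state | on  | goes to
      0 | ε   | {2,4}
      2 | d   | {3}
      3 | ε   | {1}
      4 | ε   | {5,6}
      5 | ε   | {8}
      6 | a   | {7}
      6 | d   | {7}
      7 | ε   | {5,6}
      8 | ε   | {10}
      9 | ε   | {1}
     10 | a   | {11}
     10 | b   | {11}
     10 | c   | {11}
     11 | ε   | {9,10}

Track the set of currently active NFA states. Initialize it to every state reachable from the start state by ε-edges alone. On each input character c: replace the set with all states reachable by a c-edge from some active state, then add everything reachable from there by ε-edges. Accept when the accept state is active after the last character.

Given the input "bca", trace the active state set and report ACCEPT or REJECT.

Answer: ACCEPT

Trace:
start: ε-closure({0}) = {0,2,4,5,6,8,10}
'b' @ 1: {1,9,10,11}  ✓accept
'c' @ 2: {1,9,10,11}  ✓accept
'a' @ 3: {1,9,10,11}  ✓accept
after full input: {1,9,10,11}  (accept=1 in)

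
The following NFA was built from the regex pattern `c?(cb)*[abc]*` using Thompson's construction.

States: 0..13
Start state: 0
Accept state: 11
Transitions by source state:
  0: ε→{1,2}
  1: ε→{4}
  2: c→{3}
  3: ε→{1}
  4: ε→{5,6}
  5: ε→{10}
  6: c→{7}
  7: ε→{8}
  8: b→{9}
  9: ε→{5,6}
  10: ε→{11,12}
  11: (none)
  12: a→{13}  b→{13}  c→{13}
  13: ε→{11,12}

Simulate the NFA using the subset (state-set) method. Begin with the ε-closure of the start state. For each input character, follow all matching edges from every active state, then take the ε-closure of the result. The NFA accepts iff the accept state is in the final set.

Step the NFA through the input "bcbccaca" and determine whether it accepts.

Answer: ACCEPT

Trace:
S₀ = ε-closure({0}) = {0,1,2,4,5,6,10,11,12}
'b' @ 1: {11,12,13}  ✓accept
'c' @ 2: {11,12,13}  ✓accept
'b' @ 3: {11,12,13}  ✓accept
'c' @ 4: {11,12,13}  ✓accept
'c' @ 5: {11,12,13}  ✓accept
'a' @ 6: {11,12,13}  ✓accept
'c' @ 7: {11,12,13}  ✓accept
'a' @ 8: {11,12,13}  ✓accept
after full input: {11,12,13}  (accept=11 in)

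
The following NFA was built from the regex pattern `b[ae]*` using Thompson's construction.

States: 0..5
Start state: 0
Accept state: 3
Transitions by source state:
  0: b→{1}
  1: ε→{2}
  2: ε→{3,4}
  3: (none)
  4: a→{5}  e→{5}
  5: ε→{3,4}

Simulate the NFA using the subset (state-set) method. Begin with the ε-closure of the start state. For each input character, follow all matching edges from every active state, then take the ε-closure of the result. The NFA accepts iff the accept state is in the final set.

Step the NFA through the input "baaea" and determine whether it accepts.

S₀ = ε-closure({0}) = {0}
'b' @ 1: {1,2,3,4}  (accept∈set)
'a' @ 2: {3,4,5}  (accept∈set)
'a' @ 3: {3,4,5}  (accept∈set)
'e' @ 4: {3,4,5}  (accept∈set)
'a' @ 5: {3,4,5}  (accept∈set)
end set {3,4,5} — state 3 in

Answer: ACCEPT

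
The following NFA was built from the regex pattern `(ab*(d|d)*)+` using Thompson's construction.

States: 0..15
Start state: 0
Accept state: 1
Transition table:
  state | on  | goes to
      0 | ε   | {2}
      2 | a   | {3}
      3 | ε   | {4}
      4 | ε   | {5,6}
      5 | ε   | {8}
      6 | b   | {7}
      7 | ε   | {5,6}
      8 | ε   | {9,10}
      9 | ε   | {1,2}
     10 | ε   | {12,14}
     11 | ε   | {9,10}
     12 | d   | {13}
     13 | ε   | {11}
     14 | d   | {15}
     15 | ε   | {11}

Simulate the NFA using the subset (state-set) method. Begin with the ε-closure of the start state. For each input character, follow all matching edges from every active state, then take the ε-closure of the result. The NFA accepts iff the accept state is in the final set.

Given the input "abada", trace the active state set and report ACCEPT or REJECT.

S₀ = ε-closure({0}) = {0,2}
'a' @ 1: {1,2,3,4,5,6,8,9,10,12,14}  [accepting]
'b' @ 2: {1,2,5,6,7,8,9,10,12,14}  [accepting]
'a' @ 3: {1,2,3,4,5,6,8,9,10,12,14}  [accepting]
'd' @ 4: {1,2,9,10,11,12,13,14,15}  [accepting]
'a' @ 5: {1,2,3,4,5,6,8,9,10,12,14}  [accepting]
final: {1,2,3,4,5,6,8,9,10,12,14}; accept 1 in set

Answer: ACCEPT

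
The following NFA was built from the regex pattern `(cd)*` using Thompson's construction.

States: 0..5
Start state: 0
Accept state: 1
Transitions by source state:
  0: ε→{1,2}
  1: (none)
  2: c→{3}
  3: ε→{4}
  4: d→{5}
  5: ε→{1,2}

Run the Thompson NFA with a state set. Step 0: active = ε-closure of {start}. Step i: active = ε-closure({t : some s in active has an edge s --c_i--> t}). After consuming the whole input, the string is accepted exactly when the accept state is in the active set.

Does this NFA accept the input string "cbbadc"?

start: ε-closure({0}) = {0,1,2}
'c' @ 1: {3,4}
'b' @ 2: {}  — dead — no transitions
rest 'badc' ignored (set empty)
after full input: {}  (accept=1 not in)

Answer: REJECT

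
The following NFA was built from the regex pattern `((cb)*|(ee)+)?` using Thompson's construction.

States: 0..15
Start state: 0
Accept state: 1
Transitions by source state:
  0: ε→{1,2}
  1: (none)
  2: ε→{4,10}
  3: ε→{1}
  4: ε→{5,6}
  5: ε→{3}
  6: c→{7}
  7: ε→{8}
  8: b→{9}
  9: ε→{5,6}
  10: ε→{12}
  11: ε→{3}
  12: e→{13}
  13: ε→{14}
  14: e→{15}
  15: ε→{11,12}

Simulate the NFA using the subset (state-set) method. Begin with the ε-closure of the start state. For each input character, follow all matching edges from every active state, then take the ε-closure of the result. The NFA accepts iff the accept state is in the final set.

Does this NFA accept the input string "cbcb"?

initial (ε-close {0}): {0,1,2,3,4,5,6,10,12}
'c' @ 1: {7,8}
'b' @ 2: {1,3,5,6,9}  ✓accept
'c' @ 3: {7,8}
'b' @ 4: {1,3,5,6,9}  ✓accept
final: {1,3,5,6,9}; accept 1 in set

Answer: ACCEPT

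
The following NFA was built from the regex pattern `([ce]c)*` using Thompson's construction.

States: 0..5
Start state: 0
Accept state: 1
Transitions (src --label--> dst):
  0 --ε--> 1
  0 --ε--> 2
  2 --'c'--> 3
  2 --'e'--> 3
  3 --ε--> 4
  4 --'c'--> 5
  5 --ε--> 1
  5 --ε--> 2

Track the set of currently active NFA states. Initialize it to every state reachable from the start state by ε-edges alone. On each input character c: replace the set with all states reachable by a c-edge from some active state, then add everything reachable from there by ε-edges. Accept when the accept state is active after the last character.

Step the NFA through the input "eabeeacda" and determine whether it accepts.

S₀ = ε-closure({0}) = {0,1,2}
'e' @ 1: {3,4}
'a' @ 2: {}  — no active states
rest 'beeacda' ignored (set empty)
end set {} — state 1 not in

Answer: REJECT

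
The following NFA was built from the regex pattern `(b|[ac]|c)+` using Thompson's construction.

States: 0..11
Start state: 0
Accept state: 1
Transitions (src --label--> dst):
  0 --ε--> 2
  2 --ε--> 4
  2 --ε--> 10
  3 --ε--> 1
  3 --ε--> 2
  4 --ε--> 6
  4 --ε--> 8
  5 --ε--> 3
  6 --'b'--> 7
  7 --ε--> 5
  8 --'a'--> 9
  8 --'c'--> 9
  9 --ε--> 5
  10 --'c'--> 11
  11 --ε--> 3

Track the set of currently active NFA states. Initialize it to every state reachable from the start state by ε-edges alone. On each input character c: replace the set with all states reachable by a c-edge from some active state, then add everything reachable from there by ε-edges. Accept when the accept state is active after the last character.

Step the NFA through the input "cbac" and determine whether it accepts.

S₀ = ε-closure({0}) = {0,2,4,6,8,10}
'c' @ 1: {1,2,3,4,5,6,8,9,10,11}  (accept∈set)
'b' @ 2: {1,2,3,4,5,6,7,8,10}  (accept∈set)
'a' @ 3: {1,2,3,4,5,6,8,9,10}  (accept∈set)
'c' @ 4: {1,2,3,4,5,6,8,9,10,11}  (accept∈set)
after full input: {1,2,3,4,5,6,8,9,10,11}  (accept=1 in)

Answer: ACCEPT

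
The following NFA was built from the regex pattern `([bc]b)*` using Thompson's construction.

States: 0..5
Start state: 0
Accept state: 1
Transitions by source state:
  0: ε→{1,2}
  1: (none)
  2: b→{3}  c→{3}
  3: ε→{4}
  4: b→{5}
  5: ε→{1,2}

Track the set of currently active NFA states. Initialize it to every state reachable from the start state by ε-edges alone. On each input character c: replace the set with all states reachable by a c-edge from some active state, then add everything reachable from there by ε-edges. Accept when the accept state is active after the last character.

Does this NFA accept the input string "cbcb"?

S₀ = ε-closure({0}) = {0,1,2}
'c' @ 1: {3,4}
'b' @ 2: {1,2,5}  [accepting]
'c' @ 3: {3,4}
'b' @ 4: {1,2,5}  [accepting]
end set {1,2,5} — state 1 in

Answer: ACCEPT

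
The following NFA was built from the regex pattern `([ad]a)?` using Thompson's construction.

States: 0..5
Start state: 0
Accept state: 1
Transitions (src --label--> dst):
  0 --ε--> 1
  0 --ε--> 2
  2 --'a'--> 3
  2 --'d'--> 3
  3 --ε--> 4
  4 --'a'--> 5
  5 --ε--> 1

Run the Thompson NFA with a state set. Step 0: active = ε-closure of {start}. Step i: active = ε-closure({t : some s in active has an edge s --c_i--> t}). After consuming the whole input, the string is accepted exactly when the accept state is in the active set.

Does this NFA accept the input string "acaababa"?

initial (ε-close {0}): {0,1,2}
'a' @ 1: {3,4}
'c' @ 2: {}  — dead — no transitions
rest 'aababa' ignored (set empty)
after full input: {}  (accept=1 not in)

Answer: REJECT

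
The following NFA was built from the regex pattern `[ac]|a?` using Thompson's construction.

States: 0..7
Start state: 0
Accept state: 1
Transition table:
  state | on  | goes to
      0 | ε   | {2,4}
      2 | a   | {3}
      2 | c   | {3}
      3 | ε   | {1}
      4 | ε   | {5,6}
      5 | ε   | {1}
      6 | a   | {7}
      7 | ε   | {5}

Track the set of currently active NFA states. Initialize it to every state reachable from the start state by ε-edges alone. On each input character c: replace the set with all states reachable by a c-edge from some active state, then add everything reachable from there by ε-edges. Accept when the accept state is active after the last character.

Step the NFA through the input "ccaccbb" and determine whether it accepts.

initial (ε-close {0}): {0,1,2,4,5,6}
'c' @ 1: {1,3}  ✓accept
'c' @ 2: {}  — dead — no transitions
rest 'accbb' ignored (set empty)
after full input: {}  (accept=1 not in)

Answer: REJECT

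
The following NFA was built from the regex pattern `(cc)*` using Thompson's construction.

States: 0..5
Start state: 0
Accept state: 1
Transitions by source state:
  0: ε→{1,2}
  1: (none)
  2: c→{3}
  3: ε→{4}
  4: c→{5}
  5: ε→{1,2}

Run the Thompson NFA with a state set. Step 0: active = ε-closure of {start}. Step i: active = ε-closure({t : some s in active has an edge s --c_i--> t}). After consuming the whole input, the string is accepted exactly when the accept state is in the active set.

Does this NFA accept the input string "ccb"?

Answer: REJECT

Derivation:
start: ε-closure({0}) = {0,1,2}
'c' @ 1: {3,4}
'c' @ 2: {1,2,5}  (accept∈set)
'b' @ 3: {}  — state set empty
end set {} — state 1 not in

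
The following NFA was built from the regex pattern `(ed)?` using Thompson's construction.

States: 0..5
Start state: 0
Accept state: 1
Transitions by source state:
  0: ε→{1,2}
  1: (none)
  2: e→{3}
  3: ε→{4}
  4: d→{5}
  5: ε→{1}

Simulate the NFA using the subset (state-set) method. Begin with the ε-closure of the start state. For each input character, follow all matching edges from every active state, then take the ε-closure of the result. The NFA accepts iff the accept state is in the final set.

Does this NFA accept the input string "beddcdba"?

S₀ = ε-closure({0}) = {0,1,2}
'b' @ 1: {}  — state set empty
rest 'eddcdba' ignored (set empty)
end set {} — state 1 not in

Answer: REJECT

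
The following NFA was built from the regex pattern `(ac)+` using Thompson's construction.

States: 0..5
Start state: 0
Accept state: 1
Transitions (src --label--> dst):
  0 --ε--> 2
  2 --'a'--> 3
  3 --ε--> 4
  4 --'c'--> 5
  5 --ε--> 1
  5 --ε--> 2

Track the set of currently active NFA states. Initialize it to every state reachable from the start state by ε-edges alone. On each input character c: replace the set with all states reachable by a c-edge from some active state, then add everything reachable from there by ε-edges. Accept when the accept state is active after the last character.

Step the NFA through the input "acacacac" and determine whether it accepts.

initial (ε-close {0}): {0,2}
'a' @ 1: {3,4}
'c' @ 2: {1,2,5}  [accepting]
'a' @ 3: {3,4}
'c' @ 4: {1,2,5}  [accepting]
'a' @ 5: {3,4}
'c' @ 6: {1,2,5}  [accepting]
'a' @ 7: {3,4}
'c' @ 8: {1,2,5}  [accepting]
end set {1,2,5} — state 1 in

Answer: ACCEPT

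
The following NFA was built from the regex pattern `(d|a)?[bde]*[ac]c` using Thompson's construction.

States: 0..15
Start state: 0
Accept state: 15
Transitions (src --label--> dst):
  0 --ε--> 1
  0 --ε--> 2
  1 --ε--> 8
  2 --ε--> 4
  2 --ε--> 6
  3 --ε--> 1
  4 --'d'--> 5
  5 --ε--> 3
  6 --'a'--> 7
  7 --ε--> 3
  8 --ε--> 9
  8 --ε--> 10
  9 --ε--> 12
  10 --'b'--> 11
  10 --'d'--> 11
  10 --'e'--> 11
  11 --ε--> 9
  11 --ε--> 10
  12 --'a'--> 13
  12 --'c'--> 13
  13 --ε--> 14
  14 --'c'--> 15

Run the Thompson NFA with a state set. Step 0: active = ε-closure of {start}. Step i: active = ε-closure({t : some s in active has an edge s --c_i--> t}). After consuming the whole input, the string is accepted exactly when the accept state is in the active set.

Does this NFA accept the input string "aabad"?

start: ε-closure({0}) = {0,1,2,4,6,8,9,10,12}
'a' @ 1: {1,3,7,8,9,10,12,13,14}
'a' @ 2: {13,14}
'b' @ 3: {}  — state set empty
rest 'ad' ignored (set empty)
after full input: {}  (accept=15 not in)

Answer: REJECT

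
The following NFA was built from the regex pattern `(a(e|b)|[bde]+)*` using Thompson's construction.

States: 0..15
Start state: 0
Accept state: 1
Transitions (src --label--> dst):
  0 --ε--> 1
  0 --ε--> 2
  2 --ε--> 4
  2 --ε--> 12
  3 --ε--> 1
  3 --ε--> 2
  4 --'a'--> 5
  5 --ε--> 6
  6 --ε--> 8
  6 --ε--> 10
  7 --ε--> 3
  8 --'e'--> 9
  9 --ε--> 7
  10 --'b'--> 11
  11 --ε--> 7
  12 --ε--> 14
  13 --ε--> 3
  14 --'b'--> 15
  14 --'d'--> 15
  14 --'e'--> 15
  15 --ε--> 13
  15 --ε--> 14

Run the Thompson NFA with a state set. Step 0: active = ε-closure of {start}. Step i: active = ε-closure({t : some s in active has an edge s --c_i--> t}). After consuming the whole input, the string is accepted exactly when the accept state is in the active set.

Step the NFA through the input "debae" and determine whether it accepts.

start: ε-closure({0}) = {0,1,2,4,12,14}
'd' @ 1: {1,2,3,4,12,13,14,15}  [accepting]
'e' @ 2: {1,2,3,4,12,13,14,15}  [accepting]
'b' @ 3: {1,2,3,4,12,13,14,15}  [accepting]
'a' @ 4: {5,6,8,10}
'e' @ 5: {1,2,3,4,7,9,12,14}  [accepting]
final: {1,2,3,4,7,9,12,14}; accept 1 in set

Answer: ACCEPT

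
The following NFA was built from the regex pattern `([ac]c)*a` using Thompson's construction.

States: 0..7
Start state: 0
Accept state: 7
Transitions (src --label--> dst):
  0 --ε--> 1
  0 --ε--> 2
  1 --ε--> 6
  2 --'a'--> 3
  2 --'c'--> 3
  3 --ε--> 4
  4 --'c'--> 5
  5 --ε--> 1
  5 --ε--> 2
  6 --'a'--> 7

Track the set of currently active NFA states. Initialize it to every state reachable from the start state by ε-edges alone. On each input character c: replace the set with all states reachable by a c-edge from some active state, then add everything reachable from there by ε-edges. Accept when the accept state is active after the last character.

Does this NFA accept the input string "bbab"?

Answer: REJECT

Steps:
start: ε-closure({0}) = {0,1,2,6}
'b' @ 1: {}  — dead — no transitions
rest 'bab' ignored (set empty)
final: {}; accept 7 not in set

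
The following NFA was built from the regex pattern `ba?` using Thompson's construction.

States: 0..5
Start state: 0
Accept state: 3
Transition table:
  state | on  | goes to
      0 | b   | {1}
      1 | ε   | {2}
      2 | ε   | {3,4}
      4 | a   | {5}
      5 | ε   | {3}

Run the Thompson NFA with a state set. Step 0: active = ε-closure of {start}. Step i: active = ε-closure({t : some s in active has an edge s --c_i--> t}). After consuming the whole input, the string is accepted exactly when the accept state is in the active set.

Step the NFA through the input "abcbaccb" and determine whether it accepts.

Answer: REJECT

Trace:
S₀ = ε-closure({0}) = {0}
'a' @ 1: {}  — no active states
rest 'bcbaccb' ignored (set empty)
after full input: {}  (accept=3 not in)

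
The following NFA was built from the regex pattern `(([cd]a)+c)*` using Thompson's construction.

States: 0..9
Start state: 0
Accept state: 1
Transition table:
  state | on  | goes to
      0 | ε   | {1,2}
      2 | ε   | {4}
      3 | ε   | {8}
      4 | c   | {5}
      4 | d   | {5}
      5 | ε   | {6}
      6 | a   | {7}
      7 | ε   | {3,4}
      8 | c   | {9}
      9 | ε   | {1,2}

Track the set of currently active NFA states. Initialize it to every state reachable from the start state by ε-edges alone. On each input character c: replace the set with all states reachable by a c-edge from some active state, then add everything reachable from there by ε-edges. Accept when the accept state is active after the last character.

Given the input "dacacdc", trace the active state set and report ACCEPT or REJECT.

initial (ε-close {0}): {0,1,2,4}
'd' @ 1: {5,6}
'a' @ 2: {3,4,7,8}
'c' @ 3: {1,2,4,5,6,9}  ✓accept
'a' @ 4: {3,4,7,8}
'c' @ 5: {1,2,4,5,6,9}  ✓accept
'd' @ 6: {5,6}
'c' @ 7: {}  — no active states
final: {}; accept 1 not in set

Answer: REJECT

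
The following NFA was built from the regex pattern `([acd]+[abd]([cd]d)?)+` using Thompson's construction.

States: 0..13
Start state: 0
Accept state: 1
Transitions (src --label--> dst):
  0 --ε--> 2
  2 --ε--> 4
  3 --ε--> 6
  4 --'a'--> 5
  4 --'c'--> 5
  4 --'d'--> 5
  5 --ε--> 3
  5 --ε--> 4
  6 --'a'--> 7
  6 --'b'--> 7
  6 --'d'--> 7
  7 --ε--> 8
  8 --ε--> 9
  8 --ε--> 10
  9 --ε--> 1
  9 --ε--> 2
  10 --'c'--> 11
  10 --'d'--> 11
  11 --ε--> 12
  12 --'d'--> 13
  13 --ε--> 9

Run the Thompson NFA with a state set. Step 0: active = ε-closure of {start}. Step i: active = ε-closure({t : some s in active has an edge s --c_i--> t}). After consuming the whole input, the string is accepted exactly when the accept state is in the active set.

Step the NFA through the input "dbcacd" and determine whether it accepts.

Answer: ACCEPT

Trace:
start: ε-closure({0}) = {0,2,4}
'd' @ 1: {3,4,5,6}
'b' @ 2: {1,2,4,7,8,9,10}  [accepting]
'c' @ 3: {3,4,5,6,11,12}
'a' @ 4: {1,2,3,4,5,6,7,8,9,10}  [accepting]
'c' @ 5: {3,4,5,6,11,12}
'd' @ 6: {1,2,3,4,5,6,7,8,9,10,13}  [accepting]
end set {1,2,3,4,5,6,7,8,9,10,13} — state 1 in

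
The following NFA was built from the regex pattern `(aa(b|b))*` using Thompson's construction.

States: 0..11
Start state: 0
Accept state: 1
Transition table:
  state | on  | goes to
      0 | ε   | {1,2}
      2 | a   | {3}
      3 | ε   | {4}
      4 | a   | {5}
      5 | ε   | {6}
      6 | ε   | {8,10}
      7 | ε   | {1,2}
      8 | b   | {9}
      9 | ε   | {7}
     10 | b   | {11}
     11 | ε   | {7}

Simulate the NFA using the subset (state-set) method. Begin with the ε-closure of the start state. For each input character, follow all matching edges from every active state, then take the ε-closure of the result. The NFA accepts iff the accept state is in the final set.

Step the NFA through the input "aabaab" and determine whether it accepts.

S₀ = ε-closure({0}) = {0,1,2}
'a' @ 1: {3,4}
'a' @ 2: {5,6,8,10}
'b' @ 3: {1,2,7,9,11}  (accept∈set)
'a' @ 4: {3,4}
'a' @ 5: {5,6,8,10}
'b' @ 6: {1,2,7,9,11}  (accept∈set)
after full input: {1,2,7,9,11}  (accept=1 in)

Answer: ACCEPT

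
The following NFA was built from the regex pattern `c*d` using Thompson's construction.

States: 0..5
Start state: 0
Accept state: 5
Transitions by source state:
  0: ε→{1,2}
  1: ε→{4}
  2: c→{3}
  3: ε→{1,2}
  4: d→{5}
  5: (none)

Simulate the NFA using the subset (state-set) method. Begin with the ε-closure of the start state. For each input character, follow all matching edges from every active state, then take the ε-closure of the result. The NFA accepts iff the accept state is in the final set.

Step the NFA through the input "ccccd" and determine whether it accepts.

Answer: ACCEPT

Steps:
start: ε-closure({0}) = {0,1,2,4}
'c' @ 1: {1,2,3,4}
'c' @ 2: {1,2,3,4}
'c' @ 3: {1,2,3,4}
'c' @ 4: {1,2,3,4}
'd' @ 5: {5}  (accept∈set)
final: {5}; accept 5 in set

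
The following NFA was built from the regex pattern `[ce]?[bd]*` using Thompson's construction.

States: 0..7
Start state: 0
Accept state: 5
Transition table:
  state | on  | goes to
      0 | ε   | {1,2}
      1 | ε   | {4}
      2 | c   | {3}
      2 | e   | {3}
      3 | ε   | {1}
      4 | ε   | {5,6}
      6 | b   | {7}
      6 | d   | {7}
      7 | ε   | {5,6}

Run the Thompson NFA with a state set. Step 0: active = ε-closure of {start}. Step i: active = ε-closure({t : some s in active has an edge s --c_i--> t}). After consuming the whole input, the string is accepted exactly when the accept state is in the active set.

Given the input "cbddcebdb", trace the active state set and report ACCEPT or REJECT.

start: ε-closure({0}) = {0,1,2,4,5,6}
'c' @ 1: {1,3,4,5,6}  ✓accept
'b' @ 2: {5,6,7}  ✓accept
'd' @ 3: {5,6,7}  ✓accept
'd' @ 4: {5,6,7}  ✓accept
'c' @ 5: {}  — dead — no transitions
rest 'ebdb' ignored (set empty)
end set {} — state 5 not in

Answer: REJECT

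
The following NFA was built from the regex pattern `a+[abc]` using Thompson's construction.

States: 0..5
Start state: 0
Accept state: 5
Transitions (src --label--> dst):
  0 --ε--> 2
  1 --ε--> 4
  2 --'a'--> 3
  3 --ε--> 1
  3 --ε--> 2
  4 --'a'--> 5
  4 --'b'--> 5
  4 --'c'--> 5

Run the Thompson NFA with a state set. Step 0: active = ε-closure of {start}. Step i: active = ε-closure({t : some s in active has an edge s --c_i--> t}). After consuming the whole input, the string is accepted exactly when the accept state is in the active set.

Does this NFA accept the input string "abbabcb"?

initial (ε-close {0}): {0,2}
'a' @ 1: {1,2,3,4}
'b' @ 2: {5}  [accepting]
'b' @ 3: {}  — no active states
rest 'abcb' ignored (set empty)
final: {}; accept 5 not in set

Answer: REJECT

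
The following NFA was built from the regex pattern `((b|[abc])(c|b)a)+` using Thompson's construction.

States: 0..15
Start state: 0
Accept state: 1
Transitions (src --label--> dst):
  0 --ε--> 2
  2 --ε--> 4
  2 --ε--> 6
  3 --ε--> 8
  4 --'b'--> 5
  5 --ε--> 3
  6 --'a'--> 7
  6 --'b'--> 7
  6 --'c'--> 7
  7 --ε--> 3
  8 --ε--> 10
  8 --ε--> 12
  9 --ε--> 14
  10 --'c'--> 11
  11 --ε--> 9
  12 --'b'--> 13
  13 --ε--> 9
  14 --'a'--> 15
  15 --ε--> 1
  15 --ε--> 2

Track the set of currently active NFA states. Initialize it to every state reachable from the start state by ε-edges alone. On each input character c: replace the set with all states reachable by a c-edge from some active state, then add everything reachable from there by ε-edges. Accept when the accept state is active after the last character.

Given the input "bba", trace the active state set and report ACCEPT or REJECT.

Answer: ACCEPT

Derivation:
start: ε-closure({0}) = {0,2,4,6}
'b' @ 1: {3,5,7,8,10,12}
'b' @ 2: {9,13,14}
'a' @ 3: {1,2,4,6,15}  [accepting]
end set {1,2,4,6,15} — state 1 in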